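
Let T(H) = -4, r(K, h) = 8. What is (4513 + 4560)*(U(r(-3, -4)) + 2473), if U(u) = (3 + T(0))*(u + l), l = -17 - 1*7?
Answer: 22582697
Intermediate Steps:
l = -24 (l = -17 - 7 = -24)
U(u) = 24 - u (U(u) = (3 - 4)*(u - 24) = -(-24 + u) = 24 - u)
(4513 + 4560)*(U(r(-3, -4)) + 2473) = (4513 + 4560)*((24 - 1*8) + 2473) = 9073*((24 - 8) + 2473) = 9073*(16 + 2473) = 9073*2489 = 22582697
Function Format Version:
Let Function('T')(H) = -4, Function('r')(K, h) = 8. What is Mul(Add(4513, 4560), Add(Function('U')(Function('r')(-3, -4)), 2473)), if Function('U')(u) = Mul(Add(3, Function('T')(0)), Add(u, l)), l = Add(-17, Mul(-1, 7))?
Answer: 22582697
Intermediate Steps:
l = -24 (l = Add(-17, -7) = -24)
Function('U')(u) = Add(24, Mul(-1, u)) (Function('U')(u) = Mul(Add(3, -4), Add(u, -24)) = Mul(-1, Add(-24, u)) = Add(24, Mul(-1, u)))
Mul(Add(4513, 4560), Add(Function('U')(Function('r')(-3, -4)), 2473)) = Mul(Add(4513, 4560), Add(Add(24, Mul(-1, 8)), 2473)) = Mul(9073, Add(Add(24, -8), 2473)) = Mul(9073, Add(16, 2473)) = Mul(9073, 2489) = 22582697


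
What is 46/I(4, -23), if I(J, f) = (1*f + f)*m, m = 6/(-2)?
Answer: ⅓ ≈ 0.33333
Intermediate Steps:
m = -3 (m = 6*(-½) = -3)
I(J, f) = -6*f (I(J, f) = (1*f + f)*(-3) = (f + f)*(-3) = (2*f)*(-3) = -6*f)
46/I(4, -23) = 46/((-6*(-23))) = 46/138 = 46*(1/138) = ⅓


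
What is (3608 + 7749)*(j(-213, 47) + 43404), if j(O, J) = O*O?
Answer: 1008194961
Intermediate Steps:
j(O, J) = O²
(3608 + 7749)*(j(-213, 47) + 43404) = (3608 + 7749)*((-213)² + 43404) = 11357*(45369 + 43404) = 11357*88773 = 1008194961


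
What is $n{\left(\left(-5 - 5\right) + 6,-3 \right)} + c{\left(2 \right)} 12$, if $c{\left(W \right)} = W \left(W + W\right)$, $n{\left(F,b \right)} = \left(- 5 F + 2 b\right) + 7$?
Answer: $117$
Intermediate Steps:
$n{\left(F,b \right)} = 7 - 5 F + 2 b$
$c{\left(W \right)} = 2 W^{2}$ ($c{\left(W \right)} = W 2 W = 2 W^{2}$)
$n{\left(\left(-5 - 5\right) + 6,-3 \right)} + c{\left(2 \right)} 12 = \left(7 - 5 \left(\left(-5 - 5\right) + 6\right) + 2 \left(-3\right)\right) + 2 \cdot 2^{2} \cdot 12 = \left(7 - 5 \left(-10 + 6\right) - 6\right) + 2 \cdot 4 \cdot 12 = \left(7 - -20 - 6\right) + 8 \cdot 12 = \left(7 + 20 - 6\right) + 96 = 21 + 96 = 117$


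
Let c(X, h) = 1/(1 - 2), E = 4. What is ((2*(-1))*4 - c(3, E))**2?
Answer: 49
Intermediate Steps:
c(X, h) = -1 (c(X, h) = 1/(-1) = -1)
((2*(-1))*4 - c(3, E))**2 = ((2*(-1))*4 - 1*(-1))**2 = (-2*4 + 1)**2 = (-8 + 1)**2 = (-7)**2 = 49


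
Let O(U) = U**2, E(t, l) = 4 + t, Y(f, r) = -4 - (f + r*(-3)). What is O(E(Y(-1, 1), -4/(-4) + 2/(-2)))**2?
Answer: 256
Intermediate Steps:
Y(f, r) = -4 - f + 3*r (Y(f, r) = -4 - (f - 3*r) = -4 + (-f + 3*r) = -4 - f + 3*r)
O(E(Y(-1, 1), -4/(-4) + 2/(-2)))**2 = ((4 + (-4 - 1*(-1) + 3*1))**2)**2 = ((4 + (-4 + 1 + 3))**2)**2 = ((4 + 0)**2)**2 = (4**2)**2 = 16**2 = 256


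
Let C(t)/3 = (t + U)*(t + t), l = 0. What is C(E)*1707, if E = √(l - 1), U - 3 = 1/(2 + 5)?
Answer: -10242 + 225324*I/7 ≈ -10242.0 + 32189.0*I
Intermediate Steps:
U = 22/7 (U = 3 + 1/(2 + 5) = 3 + 1/7 = 3 + ⅐ = 22/7 ≈ 3.1429)
E = I (E = √(0 - 1) = √(-1) = I ≈ 1.0*I)
C(t) = 6*t*(22/7 + t) (C(t) = 3*((t + 22/7)*(t + t)) = 3*((22/7 + t)*(2*t)) = 3*(2*t*(22/7 + t)) = 6*t*(22/7 + t))
C(E)*1707 = (6*I*(22 + 7*I)/7)*1707 = 10242*I*(22 + 7*I)/7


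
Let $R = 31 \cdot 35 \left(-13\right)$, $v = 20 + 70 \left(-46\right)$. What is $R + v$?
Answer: $-17305$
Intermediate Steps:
$v = -3200$ ($v = 20 - 3220 = -3200$)
$R = -14105$ ($R = 1085 \left(-13\right) = -14105$)
$R + v = -14105 - 3200 = -17305$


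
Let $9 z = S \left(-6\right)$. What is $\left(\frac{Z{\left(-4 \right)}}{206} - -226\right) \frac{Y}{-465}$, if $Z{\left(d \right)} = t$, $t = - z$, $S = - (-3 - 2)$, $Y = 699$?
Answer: $- \frac{16272487}{47895} \approx -339.75$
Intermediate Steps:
$S = 5$ ($S = \left(-1\right) \left(-5\right) = 5$)
$z = - \frac{10}{3}$ ($z = \frac{5 \left(-6\right)}{9} = \frac{1}{9} \left(-30\right) = - \frac{10}{3} \approx -3.3333$)
$t = \frac{10}{3}$ ($t = \left(-1\right) \left(- \frac{10}{3}\right) = \frac{10}{3} \approx 3.3333$)
$Z{\left(d \right)} = \frac{10}{3}$
$\left(\frac{Z{\left(-4 \right)}}{206} - -226\right) \frac{Y}{-465} = \left(\frac{10}{3 \cdot 206} - -226\right) \frac{699}{-465} = \left(\frac{10}{3} \cdot \frac{1}{206} + 226\right) 699 \left(- \frac{1}{465}\right) = \left(\frac{5}{309} + 226\right) \left(- \frac{233}{155}\right) = \frac{69839}{309} \left(- \frac{233}{155}\right) = - \frac{16272487}{47895}$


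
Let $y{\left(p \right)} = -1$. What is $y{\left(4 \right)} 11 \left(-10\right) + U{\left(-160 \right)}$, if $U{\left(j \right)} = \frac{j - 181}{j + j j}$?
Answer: $\frac{2798059}{25440} \approx 109.99$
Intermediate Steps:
$U{\left(j \right)} = \frac{-181 + j}{j + j^{2}}$
$y{\left(4 \right)} 11 \left(-10\right) + U{\left(-160 \right)} = \left(-1\right) 11 \left(-10\right) + \frac{-181 - 160}{\left(-160\right) \left(1 - 160\right)} = \left(-11\right) \left(-10\right) - \frac{1}{160} \frac{1}{-159} \left(-341\right) = 110 - \left(- \frac{1}{25440}\right) \left(-341\right) = 110 - \frac{341}{25440} = \frac{2798059}{25440}$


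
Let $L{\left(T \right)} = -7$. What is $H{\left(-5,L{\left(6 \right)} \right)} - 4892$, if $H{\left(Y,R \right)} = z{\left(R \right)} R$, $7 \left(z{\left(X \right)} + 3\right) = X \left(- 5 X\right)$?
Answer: $-4626$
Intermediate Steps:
$z{\left(X \right)} = -3 - \frac{5 X^{2}}{7}$ ($z{\left(X \right)} = -3 + \frac{X \left(- 5 X\right)}{7} = -3 + \frac{\left(-5\right) X^{2}}{7} = -3 - \frac{5 X^{2}}{7}$)
$H{\left(Y,R \right)} = R \left(-3 - \frac{5 R^{2}}{7}\right)$ ($H{\left(Y,R \right)} = \left(-3 - \frac{5 R^{2}}{7}\right) R = R \left(-3 - \frac{5 R^{2}}{7}\right)$)
$H{\left(-5,L{\left(6 \right)} \right)} - 4892 = \left(- \frac{1}{7}\right) \left(-7\right) \left(21 + 5 \left(-7\right)^{2}\right) - 4892 = \left(- \frac{1}{7}\right) \left(-7\right) \left(21 + 5 \cdot 49\right) - 4892 = \left(- \frac{1}{7}\right) \left(-7\right) \left(21 + 245\right) - 4892 = \left(- \frac{1}{7}\right) \left(-7\right) 266 - 4892 = 266 - 4892 = -4626$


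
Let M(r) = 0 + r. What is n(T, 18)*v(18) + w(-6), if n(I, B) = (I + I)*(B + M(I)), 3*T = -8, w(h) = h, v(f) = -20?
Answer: 14666/9 ≈ 1629.6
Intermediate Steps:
M(r) = r
T = -8/3 (T = (⅓)*(-8) = -8/3 ≈ -2.6667)
n(I, B) = 2*I*(B + I) (n(I, B) = (I + I)*(B + I) = (2*I)*(B + I) = 2*I*(B + I))
n(T, 18)*v(18) + w(-6) = (2*(-8/3)*(18 - 8/3))*(-20) - 6 = (2*(-8/3)*(46/3))*(-20) - 6 = -736/9*(-20) - 6 = 14720/9 - 6 = 14666/9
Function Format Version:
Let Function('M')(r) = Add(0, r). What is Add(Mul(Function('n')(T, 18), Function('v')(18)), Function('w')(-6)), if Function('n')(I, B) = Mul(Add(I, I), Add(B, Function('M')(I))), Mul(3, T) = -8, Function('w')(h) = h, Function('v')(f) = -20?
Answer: Rational(14666, 9) ≈ 1629.6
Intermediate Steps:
Function('M')(r) = r
T = Rational(-8, 3) (T = Mul(Rational(1, 3), -8) = Rational(-8, 3) ≈ -2.6667)
Function('n')(I, B) = Mul(2, I, Add(B, I)) (Function('n')(I, B) = Mul(Add(I, I), Add(B, I)) = Mul(Mul(2, I), Add(B, I)) = Mul(2, I, Add(B, I)))
Add(Mul(Function('n')(T, 18), Function('v')(18)), Function('w')(-6)) = Add(Mul(Mul(2, Rational(-8, 3), Add(18, Rational(-8, 3))), -20), -6) = Add(Mul(Mul(2, Rational(-8, 3), Rational(46, 3)), -20), -6) = Add(Mul(Rational(-736, 9), -20), -6) = Add(Rational(14720, 9), -6) = Rational(14666, 9)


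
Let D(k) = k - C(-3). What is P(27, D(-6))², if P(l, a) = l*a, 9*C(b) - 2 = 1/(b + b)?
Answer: 112225/4 ≈ 28056.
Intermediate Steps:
C(b) = 2/9 + 1/(18*b) (C(b) = 2/9 + 1/(9*(b + b)) = 2/9 + 1/(9*((2*b))) = 2/9 + (1/(2*b))/9 = 2/9 + 1/(18*b))
D(k) = -11/54 + k (D(k) = k - (1 + 4*(-3))/(18*(-3)) = k - (-1)*(1 - 12)/(18*3) = k - (-1)*(-11)/(18*3) = k - 1*11/54 = k - 11/54 = -11/54 + k)
P(l, a) = a*l
P(27, D(-6))² = ((-11/54 - 6)*27)² = (-335/54*27)² = (-335/2)² = 112225/4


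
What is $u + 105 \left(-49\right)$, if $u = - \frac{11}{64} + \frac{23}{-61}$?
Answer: $- \frac{20088223}{3904} \approx -5145.5$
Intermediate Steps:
$u = - \frac{2143}{3904}$ ($u = \left(-11\right) \frac{1}{64} + 23 \left(- \frac{1}{61}\right) = - \frac{11}{64} - \frac{23}{61} = - \frac{2143}{3904} \approx -0.54892$)
$u + 105 \left(-49\right) = - \frac{2143}{3904} + 105 \left(-49\right) = - \frac{2143}{3904} - 5145 = - \frac{20088223}{3904}$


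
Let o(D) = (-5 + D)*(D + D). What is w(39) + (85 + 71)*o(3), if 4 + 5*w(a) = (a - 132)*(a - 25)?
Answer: -10666/5 ≈ -2133.2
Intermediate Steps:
o(D) = 2*D*(-5 + D) (o(D) = (-5 + D)*(2*D) = 2*D*(-5 + D))
w(a) = -⅘ + (-132 + a)*(-25 + a)/5 (w(a) = -⅘ + ((a - 132)*(a - 25))/5 = -⅘ + ((-132 + a)*(-25 + a))/5 = -⅘ + (-132 + a)*(-25 + a)/5)
w(39) + (85 + 71)*o(3) = (3296/5 - 157/5*39 + (⅕)*39²) + (85 + 71)*(2*3*(-5 + 3)) = (3296/5 - 6123/5 + (⅕)*1521) + 156*(2*3*(-2)) = (3296/5 - 6123/5 + 1521/5) + 156*(-12) = -1306/5 - 1872 = -10666/5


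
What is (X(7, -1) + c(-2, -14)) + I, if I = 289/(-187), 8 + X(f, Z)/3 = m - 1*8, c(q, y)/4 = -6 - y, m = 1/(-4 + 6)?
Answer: -353/22 ≈ -16.045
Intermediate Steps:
m = ½ (m = 1/2 = ½ ≈ 0.50000)
c(q, y) = -24 - 4*y (c(q, y) = 4*(-6 - y) = -24 - 4*y)
X(f, Z) = -93/2 (X(f, Z) = -24 + 3*(½ - 1*8) = -24 + 3*(½ - 8) = -24 + 3*(-15/2) = -24 - 45/2 = -93/2)
I = -17/11 (I = 289*(-1/187) = -17/11 ≈ -1.5455)
(X(7, -1) + c(-2, -14)) + I = (-93/2 + (-24 - 4*(-14))) - 17/11 = (-93/2 + (-24 + 56)) - 17/11 = (-93/2 + 32) - 17/11 = -29/2 - 17/11 = -353/22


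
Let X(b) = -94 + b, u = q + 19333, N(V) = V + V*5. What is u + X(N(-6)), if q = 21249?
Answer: 40452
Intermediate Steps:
N(V) = 6*V (N(V) = V + 5*V = 6*V)
u = 40582 (u = 21249 + 19333 = 40582)
u + X(N(-6)) = 40582 + (-94 + 6*(-6)) = 40582 + (-94 - 36) = 40582 - 130 = 40452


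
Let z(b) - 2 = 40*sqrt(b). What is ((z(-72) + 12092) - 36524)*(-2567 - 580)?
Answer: 76881210 - 755280*I*sqrt(2) ≈ 7.6881e+7 - 1.0681e+6*I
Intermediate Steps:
z(b) = 2 + 40*sqrt(b)
((z(-72) + 12092) - 36524)*(-2567 - 580) = (((2 + 40*sqrt(-72)) + 12092) - 36524)*(-2567 - 580) = (((2 + 40*(6*I*sqrt(2))) + 12092) - 36524)*(-3147) = (((2 + 240*I*sqrt(2)) + 12092) - 36524)*(-3147) = ((12094 + 240*I*sqrt(2)) - 36524)*(-3147) = (-24430 + 240*I*sqrt(2))*(-3147) = 76881210 - 755280*I*sqrt(2)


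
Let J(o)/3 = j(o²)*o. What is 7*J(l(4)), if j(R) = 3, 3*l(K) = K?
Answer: 84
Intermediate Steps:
l(K) = K/3
J(o) = 9*o (J(o) = 3*(3*o) = 9*o)
7*J(l(4)) = 7*(9*((⅓)*4)) = 7*(9*(4/3)) = 7*12 = 84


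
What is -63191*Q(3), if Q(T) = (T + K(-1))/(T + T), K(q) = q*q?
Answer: -126382/3 ≈ -42127.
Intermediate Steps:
K(q) = q²
Q(T) = (1 + T)/(2*T) (Q(T) = (T + (-1)²)/(T + T) = (T + 1)/((2*T)) = (1 + T)*(1/(2*T)) = (1 + T)/(2*T))
-63191*Q(3) = -63191*(1 + 3)/(2*3) = -63191*4/(2*3) = -63191*⅔ = -126382/3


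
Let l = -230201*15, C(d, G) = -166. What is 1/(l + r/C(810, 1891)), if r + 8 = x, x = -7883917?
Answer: -166/565316565 ≈ -2.9364e-7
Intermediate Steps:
r = -7883925 (r = -8 - 7883917 = -7883925)
l = -3453015
1/(l + r/C(810, 1891)) = 1/(-3453015 - 7883925/(-166)) = 1/(-3453015 - 7883925*(-1/166)) = 1/(-3453015 + 7883925/166) = 1/(-565316565/166) = -166/565316565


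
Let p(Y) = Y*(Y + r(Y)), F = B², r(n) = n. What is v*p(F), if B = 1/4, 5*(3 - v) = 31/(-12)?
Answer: 211/7680 ≈ 0.027474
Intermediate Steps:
v = 211/60 (v = 3 - 31/(5*(-12)) = 3 - 31*(-1)/(5*12) = 3 - ⅕*(-31/12) = 3 + 31/60 = 211/60 ≈ 3.5167)
B = ¼ ≈ 0.25000
F = 1/16 (F = (¼)² = 1/16 ≈ 0.062500)
p(Y) = 2*Y² (p(Y) = Y*(Y + Y) = Y*(2*Y) = 2*Y²)
v*p(F) = 211*(2*(1/16)²)/60 = 211*(2*(1/256))/60 = (211/60)*(1/128) = 211/7680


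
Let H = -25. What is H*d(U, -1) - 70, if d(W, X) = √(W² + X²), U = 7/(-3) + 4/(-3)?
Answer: -70 - 25*√130/3 ≈ -165.01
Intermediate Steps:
U = -11/3 (U = 7*(-⅓) + 4*(-⅓) = -7/3 - 4/3 = -11/3 ≈ -3.6667)
H*d(U, -1) - 70 = -25*√((-11/3)² + (-1)²) - 70 = -25*√(121/9 + 1) - 70 = -25*√130/3 - 70 = -70 - 25*√130/3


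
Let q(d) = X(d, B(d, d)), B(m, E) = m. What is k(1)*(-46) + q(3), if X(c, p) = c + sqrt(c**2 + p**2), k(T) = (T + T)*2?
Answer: -181 + 3*sqrt(2) ≈ -176.76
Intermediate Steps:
k(T) = 4*T (k(T) = (2*T)*2 = 4*T)
q(d) = d + sqrt(2)*sqrt(d**2) (q(d) = d + sqrt(d**2 + d**2) = d + sqrt(2*d**2) = d + sqrt(2)*sqrt(d**2))
k(1)*(-46) + q(3) = (4*1)*(-46) + (3 + sqrt(2)*sqrt(3**2)) = 4*(-46) + (3 + sqrt(2)*sqrt(9)) = -184 + (3 + sqrt(2)*3) = -184 + (3 + 3*sqrt(2)) = -181 + 3*sqrt(2)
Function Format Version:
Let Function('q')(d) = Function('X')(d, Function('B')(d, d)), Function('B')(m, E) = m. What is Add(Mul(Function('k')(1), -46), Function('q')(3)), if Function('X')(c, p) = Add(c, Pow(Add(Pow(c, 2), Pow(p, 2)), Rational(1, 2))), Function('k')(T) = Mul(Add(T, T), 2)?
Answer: Add(-181, Mul(3, Pow(2, Rational(1, 2)))) ≈ -176.76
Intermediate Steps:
Function('k')(T) = Mul(4, T) (Function('k')(T) = Mul(Mul(2, T), 2) = Mul(4, T))
Function('q')(d) = Add(d, Mul(Pow(2, Rational(1, 2)), Pow(Pow(d, 2), Rational(1, 2)))) (Function('q')(d) = Add(d, Pow(Add(Pow(d, 2), Pow(d, 2)), Rational(1, 2))) = Add(d, Pow(Mul(2, Pow(d, 2)), Rational(1, 2))) = Add(d, Mul(Pow(2, Rational(1, 2)), Pow(Pow(d, 2), Rational(1, 2)))))
Add(Mul(Function('k')(1), -46), Function('q')(3)) = Add(Mul(Mul(4, 1), -46), Add(3, Mul(Pow(2, Rational(1, 2)), Pow(Pow(3, 2), Rational(1, 2))))) = Add(Mul(4, -46), Add(3, Mul(Pow(2, Rational(1, 2)), Pow(9, Rational(1, 2))))) = Add(-184, Add(3, Mul(Pow(2, Rational(1, 2)), 3))) = Add(-184, Add(3, Mul(3, Pow(2, Rational(1, 2))))) = Add(-181, Mul(3, Pow(2, Rational(1, 2))))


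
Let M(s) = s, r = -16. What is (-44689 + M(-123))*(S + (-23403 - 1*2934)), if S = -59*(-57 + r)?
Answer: 987208360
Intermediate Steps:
S = 4307 (S = -59*(-57 - 16) = -59*(-73) = 4307)
(-44689 + M(-123))*(S + (-23403 - 1*2934)) = (-44689 - 123)*(4307 + (-23403 - 1*2934)) = -44812*(4307 + (-23403 - 2934)) = -44812*(4307 - 26337) = -44812*(-22030) = 987208360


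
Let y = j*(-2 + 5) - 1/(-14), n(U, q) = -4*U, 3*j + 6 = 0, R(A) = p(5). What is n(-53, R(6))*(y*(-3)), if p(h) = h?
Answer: 26394/7 ≈ 3770.6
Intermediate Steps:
R(A) = 5
j = -2 (j = -2 + (1/3)*0 = -2 + 0 = -2)
y = -83/14 (y = -2*(-2 + 5) - 1/(-14) = -2*3 - 1*(-1/14) = -6 + 1/14 = -83/14 ≈ -5.9286)
n(-53, R(6))*(y*(-3)) = (-4*(-53))*(-83/14*(-3)) = 212*(249/14) = 26394/7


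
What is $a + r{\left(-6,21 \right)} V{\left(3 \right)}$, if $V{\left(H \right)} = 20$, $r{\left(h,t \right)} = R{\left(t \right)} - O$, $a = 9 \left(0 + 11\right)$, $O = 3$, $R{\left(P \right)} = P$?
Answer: $459$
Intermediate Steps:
$a = 99$ ($a = 9 \cdot 11 = 99$)
$r{\left(h,t \right)} = -3 + t$ ($r{\left(h,t \right)} = t - 3 = -3 + t$)
$a + r{\left(-6,21 \right)} V{\left(3 \right)} = 99 + \left(-3 + 21\right) 20 = 99 + 18 \cdot 20 = 99 + 360 = 459$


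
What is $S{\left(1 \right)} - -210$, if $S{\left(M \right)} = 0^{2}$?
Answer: $210$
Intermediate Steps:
$S{\left(M \right)} = 0$
$S{\left(1 \right)} - -210 = 0 - -210 = 0 + 210 = 210$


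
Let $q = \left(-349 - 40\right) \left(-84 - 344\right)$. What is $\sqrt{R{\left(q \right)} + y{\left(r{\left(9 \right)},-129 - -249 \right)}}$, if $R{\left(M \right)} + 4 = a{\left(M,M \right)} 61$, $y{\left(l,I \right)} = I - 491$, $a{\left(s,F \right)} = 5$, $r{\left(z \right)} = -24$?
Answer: $i \sqrt{70} \approx 8.3666 i$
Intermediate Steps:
$y{\left(l,I \right)} = -491 + I$
$q = 166492$ ($q = \left(-389\right) \left(-428\right) = 166492$)
$R{\left(M \right)} = 301$ ($R{\left(M \right)} = -4 + 5 \cdot 61 = -4 + 305 = 301$)
$\sqrt{R{\left(q \right)} + y{\left(r{\left(9 \right)},-129 - -249 \right)}} = \sqrt{301 - 371} = \sqrt{-70} = i \sqrt{70}$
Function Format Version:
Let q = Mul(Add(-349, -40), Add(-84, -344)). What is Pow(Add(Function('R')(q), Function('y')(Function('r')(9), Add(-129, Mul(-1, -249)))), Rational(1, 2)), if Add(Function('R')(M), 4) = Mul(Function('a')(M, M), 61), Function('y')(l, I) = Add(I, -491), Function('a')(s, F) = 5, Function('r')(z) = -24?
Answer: Mul(I, Pow(70, Rational(1, 2))) ≈ Mul(8.3666, I)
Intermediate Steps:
Function('y')(l, I) = Add(-491, I)
q = 166492 (q = Mul(-389, -428) = 166492)
Function('R')(M) = 301 (Function('R')(M) = Add(-4, Mul(5, 61)) = Add(-4, 305) = 301)
Pow(Add(Function('R')(q), Function('y')(Function('r')(9), Add(-129, Mul(-1, -249)))), Rational(1, 2)) = Pow(Add(301, Add(-491, Add(-129, Mul(-1, -249)))), Rational(1, 2)) = Pow(Add(301, Add(-491, Add(-129, 249))), Rational(1, 2)) = Pow(Add(301, Add(-491, 120)), Rational(1, 2)) = Pow(Add(301, -371), Rational(1, 2)) = Pow(-70, Rational(1, 2)) = Mul(I, Pow(70, Rational(1, 2)))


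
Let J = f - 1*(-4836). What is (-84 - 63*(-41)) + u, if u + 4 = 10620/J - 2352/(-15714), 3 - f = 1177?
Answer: 11979120197/4795389 ≈ 2498.1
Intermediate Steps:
f = -1174 (f = 3 - 1*1177 = 3 - 1177 = -1174)
J = 3662 (J = -1174 - 1*(-4836) = -1174 + 4836 = 3662)
u = -4556914/4795389 (u = -4 + (10620/3662 - 2352/(-15714)) = -4 + (10620*(1/3662) - 2352*(-1/15714)) = -4 + (5310/1831 + 392/2619) = -4 + 14624642/4795389 = -4556914/4795389 ≈ -0.95027)
(-84 - 63*(-41)) + u = (-84 - 63*(-41)) - 4556914/4795389 = (-84 + 2583) - 4556914/4795389 = 2499 - 4556914/4795389 = 11979120197/4795389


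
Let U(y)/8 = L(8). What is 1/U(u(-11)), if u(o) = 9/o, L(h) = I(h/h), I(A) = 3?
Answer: 1/24 ≈ 0.041667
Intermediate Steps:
L(h) = 3
U(y) = 24 (U(y) = 8*3 = 24)
1/U(u(-11)) = 1/24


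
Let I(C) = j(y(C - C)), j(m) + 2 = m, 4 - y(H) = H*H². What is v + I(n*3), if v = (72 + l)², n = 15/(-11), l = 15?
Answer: 7571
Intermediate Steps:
y(H) = 4 - H³ (y(H) = 4 - H*H² = 4 - H³)
n = -15/11 (n = 15*(-1/11) = -15/11 ≈ -1.3636)
j(m) = -2 + m
I(C) = 2 (I(C) = -2 + (4 - (C - C)³) = -2 + (4 - 1*0³) = -2 + (4 - 1*0) = -2 + (4 + 0) = -2 + 4 = 2)
v = 7569 (v = (72 + 15)² = 87² = 7569)
v + I(n*3) = 7569 + 2 = 7571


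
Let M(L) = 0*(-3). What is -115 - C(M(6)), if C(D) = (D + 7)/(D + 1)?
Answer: -122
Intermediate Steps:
M(L) = 0
C(D) = (7 + D)/(1 + D)
-115 - C(M(6)) = -115 - (7 + 0)/(1 + 0) = -115 - 7/1 = -115 - 7 = -122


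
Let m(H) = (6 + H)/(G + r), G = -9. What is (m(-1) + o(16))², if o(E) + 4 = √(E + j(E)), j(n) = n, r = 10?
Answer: 33 + 8*√2 ≈ 44.314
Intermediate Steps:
o(E) = -4 + √2*√E (o(E) = -4 + √(E + E) = -4 + √(2*E) = -4 + √2*√E)
m(H) = 6 + H (m(H) = (6 + H)/(-9 + 10) = (6 + H)/1 = (6 + H)*1 = 6 + H)
(m(-1) + o(16))² = ((6 - 1) + (-4 + √2*√16))² = (5 + (-4 + √2*4))² = (5 + (-4 + 4*√2))² = (1 + 4*√2)²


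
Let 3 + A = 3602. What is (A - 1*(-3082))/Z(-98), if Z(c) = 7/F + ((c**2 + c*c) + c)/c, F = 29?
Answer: -193749/5648 ≈ -34.304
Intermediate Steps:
A = 3599 (A = -3 + 3602 = 3599)
Z(c) = 7/29 + (c + 2*c**2)/c (Z(c) = 7/29 + ((c**2 + c*c) + c)/c = 7*(1/29) + ((c**2 + c**2) + c)/c = 7/29 + (2*c**2 + c)/c = 7/29 + (c + 2*c**2)/c)
(A - 1*(-3082))/Z(-98) = (3599 - 1*(-3082))/(36/29 + 2*(-98)) = (3599 + 3082)/(36/29 - 196) = 6681/(-5648/29) = 6681*(-29/5648) = -193749/5648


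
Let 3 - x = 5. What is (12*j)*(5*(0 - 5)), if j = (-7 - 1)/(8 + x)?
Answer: 400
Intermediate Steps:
x = -2 (x = 3 - 1*5 = 3 - 5 = -2)
j = -4/3 (j = (-7 - 1)/(8 - 2) = -8/6 = -8*⅙ = -4/3 ≈ -1.3333)
(12*j)*(5*(0 - 5)) = (12*(-4/3))*(5*(0 - 5)) = -80*(-5) = -16*(-25) = 400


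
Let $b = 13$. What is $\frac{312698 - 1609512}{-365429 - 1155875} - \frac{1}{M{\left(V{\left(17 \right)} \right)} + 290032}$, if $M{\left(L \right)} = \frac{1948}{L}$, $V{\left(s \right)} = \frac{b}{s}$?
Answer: $\frac{308278360631}{361645527858} \approx 0.85243$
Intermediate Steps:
$V{\left(s \right)} = \frac{13}{s}$
$\frac{312698 - 1609512}{-365429 - 1155875} - \frac{1}{M{\left(V{\left(17 \right)} \right)} + 290032} = \frac{312698 - 1609512}{-365429 - 1155875} - \frac{1}{\frac{1948}{13 \cdot \frac{1}{17}} + 290032} = - \frac{1296814}{-1521304} - \frac{1}{\frac{1948}{13 \cdot \frac{1}{17}} + 290032} = \left(-1296814\right) \left(- \frac{1}{1521304}\right) - \frac{1}{\frac{1948}{\frac{13}{17}} + 290032} = \frac{648407}{760652} - \frac{1}{1948 \cdot \frac{17}{13} + 290032} = \frac{648407}{760652} - \frac{1}{\frac{33116}{13} + 290032} = \frac{648407}{760652} - \frac{1}{\frac{3803532}{13}} = \frac{648407}{760652} - \frac{13}{3803532} = \frac{308278360631}{361645527858}$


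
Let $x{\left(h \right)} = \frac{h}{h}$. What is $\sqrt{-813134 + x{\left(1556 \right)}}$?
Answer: $i \sqrt{813133} \approx 901.74 i$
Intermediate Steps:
$x{\left(h \right)} = 1$
$\sqrt{-813134 + x{\left(1556 \right)}} = \sqrt{-813134 + 1} = \sqrt{-813133} = i \sqrt{813133}$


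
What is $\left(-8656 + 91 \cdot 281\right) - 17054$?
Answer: $-139$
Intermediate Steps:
$\left(-8656 + 91 \cdot 281\right) - 17054 = \left(-8656 + 25571\right) - 17054 = 16915 - 17054 = -139$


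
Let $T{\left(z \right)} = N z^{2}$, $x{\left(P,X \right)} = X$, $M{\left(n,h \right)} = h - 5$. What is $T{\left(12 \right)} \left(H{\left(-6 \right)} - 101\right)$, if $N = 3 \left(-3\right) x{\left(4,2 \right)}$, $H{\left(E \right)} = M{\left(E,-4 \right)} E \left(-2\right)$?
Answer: $541728$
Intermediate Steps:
$M{\left(n,h \right)} = -5 + h$
$H{\left(E \right)} = 18 E$ ($H{\left(E \right)} = \left(-5 - 4\right) E \left(-2\right) = - 9 E \left(-2\right) = 18 E$)
$N = -18$ ($N = 3 \left(-3\right) 2 = \left(-9\right) 2 = -18$)
$T{\left(z \right)} = - 18 z^{2}$
$T{\left(12 \right)} \left(H{\left(-6 \right)} - 101\right) = - 18 \cdot 12^{2} \left(18 \left(-6\right) - 101\right) = \left(-18\right) 144 \left(-108 - 101\right) = \left(-2592\right) \left(-209\right) = 541728$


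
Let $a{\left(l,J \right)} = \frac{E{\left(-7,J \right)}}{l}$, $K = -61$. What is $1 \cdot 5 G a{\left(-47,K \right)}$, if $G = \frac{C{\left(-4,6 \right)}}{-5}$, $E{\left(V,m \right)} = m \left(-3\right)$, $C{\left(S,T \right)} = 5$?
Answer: $\frac{915}{47} \approx 19.468$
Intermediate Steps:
$E{\left(V,m \right)} = - 3 m$
$a{\left(l,J \right)} = - \frac{3 J}{l}$ ($a{\left(l,J \right)} = \frac{\left(-3\right) J}{l} = - \frac{3 J}{l}$)
$G = -1$ ($G = \frac{5}{-5} = 5 \left(- \frac{1}{5}\right) = -1$)
$1 \cdot 5 G a{\left(-47,K \right)} = 1 \cdot 5 \left(-1\right) \left(\left(-3\right) \left(-61\right) \frac{1}{-47}\right) = 5 \left(-1\right) \left(\left(-3\right) \left(-61\right) \left(- \frac{1}{47}\right)\right) = \left(-5\right) \left(- \frac{183}{47}\right) = \frac{915}{47}$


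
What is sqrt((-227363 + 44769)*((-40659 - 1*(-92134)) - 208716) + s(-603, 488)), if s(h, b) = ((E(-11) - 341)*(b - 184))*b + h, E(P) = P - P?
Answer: 3*sqrt(3184519391) ≈ 1.6929e+5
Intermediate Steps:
E(P) = 0
s(h, b) = h + b*(62744 - 341*b) (s(h, b) = ((0 - 341)*(b - 184))*b + h = (-341*(-184 + b))*b + h = (62744 - 341*b)*b + h = b*(62744 - 341*b) + h = h + b*(62744 - 341*b))
sqrt((-227363 + 44769)*((-40659 - 1*(-92134)) - 208716) + s(-603, 488)) = sqrt((-227363 + 44769)*((-40659 - 1*(-92134)) - 208716) + (-603 - 341*488**2 + 62744*488)) = sqrt(-182594*((-40659 + 92134) - 208716) + (-603 - 341*238144 + 30619072)) = sqrt(-182594*(51475 - 208716) + (-603 - 81207104 + 30619072)) = sqrt(-182594*(-157241) - 50588635) = sqrt(28711263154 - 50588635) = sqrt(28660674519) = 3*sqrt(3184519391)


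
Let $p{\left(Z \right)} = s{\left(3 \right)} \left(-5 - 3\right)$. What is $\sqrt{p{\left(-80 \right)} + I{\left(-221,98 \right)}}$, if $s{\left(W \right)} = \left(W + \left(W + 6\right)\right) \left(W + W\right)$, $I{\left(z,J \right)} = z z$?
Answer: $7 \sqrt{985} \approx 219.69$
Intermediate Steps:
$I{\left(z,J \right)} = z^{2}$
$s{\left(W \right)} = 2 W \left(6 + 2 W\right)$ ($s{\left(W \right)} = \left(W + \left(6 + W\right)\right) 2 W = \left(6 + 2 W\right) 2 W = 2 W \left(6 + 2 W\right)$)
$p{\left(Z \right)} = -576$ ($p{\left(Z \right)} = 4 \cdot 3 \left(3 + 3\right) \left(-5 - 3\right) = 4 \cdot 3 \cdot 6 \left(-8\right) = 72 \left(-8\right) = -576$)
$\sqrt{p{\left(-80 \right)} + I{\left(-221,98 \right)}} = \sqrt{-576 + \left(-221\right)^{2}} = \sqrt{-576 + 48841} = \sqrt{48265} = 7 \sqrt{985}$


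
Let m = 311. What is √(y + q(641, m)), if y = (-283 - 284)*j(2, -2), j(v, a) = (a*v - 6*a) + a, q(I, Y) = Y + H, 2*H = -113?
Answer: I*√12590/2 ≈ 56.103*I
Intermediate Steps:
H = -113/2 (H = (½)*(-113) = -113/2 ≈ -56.500)
q(I, Y) = -113/2 + Y (q(I, Y) = Y - 113/2 = -113/2 + Y)
j(v, a) = -5*a + a*v (j(v, a) = (-6*a + a*v) + a = -5*a + a*v)
y = -3402 (y = (-283 - 284)*(-2*(-5 + 2)) = -(-1134)*(-3) = -567*6 = -3402)
√(y + q(641, m)) = √(-3402 + (-113/2 + 311)) = √(-3402 + 509/2) = √(-6295/2) = I*√12590/2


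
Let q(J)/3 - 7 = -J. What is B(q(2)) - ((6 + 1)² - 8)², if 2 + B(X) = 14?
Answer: -1669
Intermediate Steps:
q(J) = 21 - 3*J (q(J) = 21 + 3*(-J) = 21 - 3*J)
B(X) = 12 (B(X) = -2 + 14 = 12)
B(q(2)) - ((6 + 1)² - 8)² = 12 - ((6 + 1)² - 8)² = 12 - (7² - 8)² = 12 - (49 - 8)² = 12 - 1*41² = 12 - 1*1681 = 12 - 1681 = -1669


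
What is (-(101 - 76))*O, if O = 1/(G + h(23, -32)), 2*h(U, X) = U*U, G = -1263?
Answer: 50/1997 ≈ 0.025038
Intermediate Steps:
h(U, X) = U**2/2 (h(U, X) = (U*U)/2 = U**2/2)
O = -2/1997 (O = 1/(-1263 + (1/2)*23**2) = 1/(-1263 + (1/2)*529) = 1/(-1263 + 529/2) = 1/(-1997/2) = -2/1997 ≈ -0.0010015)
(-(101 - 76))*O = -(101 - 76)*(-2/1997) = -1*25*(-2/1997) = -25*(-2/1997) = 50/1997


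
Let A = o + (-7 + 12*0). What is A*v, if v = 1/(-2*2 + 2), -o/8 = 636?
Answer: 5095/2 ≈ 2547.5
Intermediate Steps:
o = -5088 (o = -8*636 = -5088)
A = -5095 (A = -5088 + (-7 + 12*0) = -5088 + (-7 + 0) = -5088 - 7 = -5095)
v = -½ (v = 1/(-4 + 2) = 1/(-2) = -½ ≈ -0.50000)
A*v = -5095*(-½) = 5095/2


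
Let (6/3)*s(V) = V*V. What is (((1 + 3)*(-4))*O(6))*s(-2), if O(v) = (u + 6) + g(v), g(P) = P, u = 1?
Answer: -416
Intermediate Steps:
s(V) = V**2/2 (s(V) = (V*V)/2 = V**2/2)
O(v) = 7 + v (O(v) = (1 + 6) + v = 7 + v)
(((1 + 3)*(-4))*O(6))*s(-2) = (((1 + 3)*(-4))*(7 + 6))*((1/2)*(-2)**2) = ((4*(-4))*13)*((1/2)*4) = -16*13*2 = -208*2 = -416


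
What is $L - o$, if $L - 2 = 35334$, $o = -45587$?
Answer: $80923$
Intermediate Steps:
$L = 35336$ ($L = 2 + 35334 = 35336$)
$L - o = 35336 - -45587 = 35336 + 45587 = 80923$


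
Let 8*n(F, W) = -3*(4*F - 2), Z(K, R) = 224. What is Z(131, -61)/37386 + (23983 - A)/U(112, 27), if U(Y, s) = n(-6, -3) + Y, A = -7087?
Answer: 2323220584/9103491 ≈ 255.20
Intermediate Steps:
n(F, W) = ¾ - 3*F/2 (n(F, W) = (-3*(4*F - 2))/8 = (-3*(-2 + 4*F))/8 = (6 - 12*F)/8 = ¾ - 3*F/2)
U(Y, s) = 39/4 + Y (U(Y, s) = (¾ - 3/2*(-6)) + Y = (¾ + 9) + Y = 39/4 + Y)
Z(131, -61)/37386 + (23983 - A)/U(112, 27) = 224/37386 + (23983 - 1*(-7087))/(39/4 + 112) = 224*(1/37386) + (23983 + 7087)/(487/4) = 112/18693 + 31070*(4/487) = 112/18693 + 124280/487 = 2323220584/9103491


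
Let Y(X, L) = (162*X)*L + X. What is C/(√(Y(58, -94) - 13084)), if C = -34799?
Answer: 34799*I*√1434/35850 ≈ 36.758*I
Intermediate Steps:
Y(X, L) = X + 162*L*X (Y(X, L) = 162*L*X + X = X + 162*L*X)
C/(√(Y(58, -94) - 13084)) = -34799/√(58*(1 + 162*(-94)) - 13084) = -34799/√(58*(1 - 15228) - 13084) = -34799/√(58*(-15227) - 13084) = -34799/√(-883166 - 13084) = -34799*(-I*√1434/35850) = -(-34799)*I*√1434/35850 = 34799*I*√1434/35850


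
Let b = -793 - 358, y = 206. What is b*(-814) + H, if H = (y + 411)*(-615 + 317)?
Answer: 753048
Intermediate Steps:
b = -1151
H = -183866 (H = (206 + 411)*(-615 + 317) = 617*(-298) = -183866)
b*(-814) + H = -1151*(-814) - 183866 = 936914 - 183866 = 753048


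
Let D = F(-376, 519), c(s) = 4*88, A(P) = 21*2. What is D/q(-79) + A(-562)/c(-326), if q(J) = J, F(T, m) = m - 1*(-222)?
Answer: -128757/13904 ≈ -9.2604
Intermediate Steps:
F(T, m) = 222 + m (F(T, m) = m + 222 = 222 + m)
A(P) = 42
c(s) = 352
D = 741 (D = 222 + 519 = 741)
D/q(-79) + A(-562)/c(-326) = 741/(-79) + 42/352 = 741*(-1/79) + 42*(1/352) = -741/79 + 21/176 = -128757/13904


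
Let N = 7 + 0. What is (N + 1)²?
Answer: 64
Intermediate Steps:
N = 7
(N + 1)² = (7 + 1)² = 8² = 64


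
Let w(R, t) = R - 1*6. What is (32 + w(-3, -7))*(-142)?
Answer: -3266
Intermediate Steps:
w(R, t) = -6 + R (w(R, t) = R - 6 = -6 + R)
(32 + w(-3, -7))*(-142) = (32 + (-6 - 3))*(-142) = (32 - 9)*(-142) = 23*(-142) = -3266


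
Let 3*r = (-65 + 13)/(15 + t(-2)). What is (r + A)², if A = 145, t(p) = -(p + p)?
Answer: 67453369/3249 ≈ 20761.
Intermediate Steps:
t(p) = -2*p
r = -52/57 (r = ((-65 + 13)/(15 - 2*(-2)))/3 = (-52/(15 + 4))/3 = (-52/19)/3 = (-52*1/19)/3 = (⅓)*(-52/19) = -52/57 ≈ -0.91228)
(r + A)² = (-52/57 + 145)² = (8213/57)² = 67453369/3249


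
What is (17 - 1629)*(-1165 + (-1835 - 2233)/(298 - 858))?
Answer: 65319449/35 ≈ 1.8663e+6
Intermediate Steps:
(17 - 1629)*(-1165 + (-1835 - 2233)/(298 - 858)) = -1612*(-1165 - 4068/(-560)) = -1612*(-1165 - 4068*(-1/560)) = -1612*(-1165 + 1017/140) = -1612*(-162083/140) = 65319449/35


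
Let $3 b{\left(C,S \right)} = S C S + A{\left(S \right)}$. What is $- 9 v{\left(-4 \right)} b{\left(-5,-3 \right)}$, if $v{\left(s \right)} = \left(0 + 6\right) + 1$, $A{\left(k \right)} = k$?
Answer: $1008$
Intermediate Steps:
$v{\left(s \right)} = 7$ ($v{\left(s \right)} = 6 + 1 = 7$)
$b{\left(C,S \right)} = \frac{S}{3} + \frac{C S^{2}}{3}$ ($b{\left(C,S \right)} = \frac{S C S + S}{3} = \frac{C S S + S}{3} = \frac{C S^{2} + S}{3} = \frac{S + C S^{2}}{3} = \frac{S}{3} + \frac{C S^{2}}{3}$)
$- 9 v{\left(-4 \right)} b{\left(-5,-3 \right)} = \left(-9\right) 7 \cdot \frac{1}{3} \left(-3\right) \left(1 - -15\right) = - 63 \cdot \frac{1}{3} \left(-3\right) \left(1 + 15\right) = - 63 \cdot \frac{1}{3} \left(-3\right) 16 = \left(-63\right) \left(-16\right) = 1008$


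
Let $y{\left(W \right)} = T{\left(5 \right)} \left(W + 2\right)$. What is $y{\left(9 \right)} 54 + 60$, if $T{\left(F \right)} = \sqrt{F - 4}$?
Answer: $654$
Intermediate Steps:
$T{\left(F \right)} = \sqrt{-4 + F}$
$y{\left(W \right)} = 2 + W$ ($y{\left(W \right)} = \sqrt{-4 + 5} \left(W + 2\right) = \sqrt{1} \left(2 + W\right) = 1 \left(2 + W\right) = 2 + W$)
$y{\left(9 \right)} 54 + 60 = \left(2 + 9\right) 54 + 60 = 11 \cdot 54 + 60 = 594 + 60 = 654$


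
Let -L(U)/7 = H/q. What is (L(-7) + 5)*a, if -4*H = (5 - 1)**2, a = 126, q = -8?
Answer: 189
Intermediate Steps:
H = -4 (H = -(5 - 1)**2/4 = -1/4*4**2 = -1/4*16 = -4)
L(U) = -7/2 (L(U) = -(-28)/(-8) = -(-28)*(-1)/8 = -7*1/2 = -7/2)
(L(-7) + 5)*a = (-7/2 + 5)*126 = (3/2)*126 = 189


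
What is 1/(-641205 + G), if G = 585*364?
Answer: -1/428265 ≈ -2.3350e-6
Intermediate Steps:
G = 212940
1/(-641205 + G) = 1/(-641205 + 212940) = 1/(-428265) = -1/428265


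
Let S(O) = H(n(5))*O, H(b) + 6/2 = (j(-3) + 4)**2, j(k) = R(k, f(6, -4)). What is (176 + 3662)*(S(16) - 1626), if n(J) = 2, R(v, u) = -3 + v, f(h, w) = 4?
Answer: -6179180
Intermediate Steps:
j(k) = -3 + k
H(b) = 1 (H(b) = -3 + ((-3 - 3) + 4)**2 = -3 + (-6 + 4)**2 = -3 + (-2)**2 = -3 + 4 = 1)
S(O) = O (S(O) = 1*O = O)
(176 + 3662)*(S(16) - 1626) = (176 + 3662)*(16 - 1626) = 3838*(-1610) = -6179180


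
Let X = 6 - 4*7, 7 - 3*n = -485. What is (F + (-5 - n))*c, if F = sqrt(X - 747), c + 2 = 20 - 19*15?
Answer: 45123 - 267*I*sqrt(769) ≈ 45123.0 - 7404.1*I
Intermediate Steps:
n = 164 (n = 7/3 - 1/3*(-485) = 7/3 + 485/3 = 164)
X = -22 (X = 6 - 28 = -22)
c = -267 (c = -2 + (20 - 19*15) = -2 + (20 - 285) = -2 - 265 = -267)
F = I*sqrt(769) (F = sqrt(-22 - 747) = sqrt(-769) = I*sqrt(769) ≈ 27.731*I)
(F + (-5 - n))*c = (I*sqrt(769) + (-5 - 1*164))*(-267) = (I*sqrt(769) + (-5 - 164))*(-267) = (I*sqrt(769) - 169)*(-267) = (-169 + I*sqrt(769))*(-267) = 45123 - 267*I*sqrt(769)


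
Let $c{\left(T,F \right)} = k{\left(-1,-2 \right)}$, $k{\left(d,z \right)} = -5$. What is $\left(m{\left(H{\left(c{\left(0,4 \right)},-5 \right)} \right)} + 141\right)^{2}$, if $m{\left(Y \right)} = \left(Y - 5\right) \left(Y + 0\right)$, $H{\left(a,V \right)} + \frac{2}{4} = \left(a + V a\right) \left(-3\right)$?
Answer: $\frac{269452225}{16} \approx 1.6841 \cdot 10^{7}$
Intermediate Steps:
$c{\left(T,F \right)} = -5$
$H{\left(a,V \right)} = - \frac{1}{2} - 3 a - 3 V a$ ($H{\left(a,V \right)} = - \frac{1}{2} + \left(a + V a\right) \left(-3\right) = - \frac{1}{2} - \left(3 a + 3 V a\right) = - \frac{1}{2} - 3 a - 3 V a$)
$m{\left(Y \right)} = Y \left(-5 + Y\right)$ ($m{\left(Y \right)} = \left(-5 + Y\right) Y = Y \left(-5 + Y\right)$)
$\left(m{\left(H{\left(c{\left(0,4 \right)},-5 \right)} \right)} + 141\right)^{2} = \left(\left(- \frac{1}{2} - -15 - \left(-15\right) \left(-5\right)\right) \left(-5 - \left(- \frac{29}{2} + 75\right)\right) + 141\right)^{2} = \left(\left(- \frac{1}{2} + 15 - 75\right) \left(-5 - \frac{121}{2}\right) + 141\right)^{2} = \left(- \frac{121 \left(-5 - \frac{121}{2}\right)}{2} + 141\right)^{2} = \left(\left(- \frac{121}{2}\right) \left(- \frac{131}{2}\right) + 141\right)^{2} = \left(\frac{15851}{4} + 141\right)^{2} = \left(\frac{16415}{4}\right)^{2} = \frac{269452225}{16}$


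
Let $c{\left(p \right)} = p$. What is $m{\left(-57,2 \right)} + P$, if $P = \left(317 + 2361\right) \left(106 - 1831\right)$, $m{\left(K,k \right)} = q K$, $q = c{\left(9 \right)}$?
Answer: $-4620063$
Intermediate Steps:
$q = 9$
$m{\left(K,k \right)} = 9 K$
$P = -4619550$ ($P = 2678 \left(-1725\right) = -4619550$)
$m{\left(-57,2 \right)} + P = 9 \left(-57\right) - 4619550 = -513 - 4619550 = -4620063$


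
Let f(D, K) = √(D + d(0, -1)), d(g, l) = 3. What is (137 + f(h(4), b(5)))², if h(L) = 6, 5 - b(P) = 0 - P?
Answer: 19600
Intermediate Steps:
b(P) = 5 + P (b(P) = 5 - (0 - P) = 5 - (-1)*P = 5 + P)
f(D, K) = √(3 + D) (f(D, K) = √(D + 3) = √(3 + D))
(137 + f(h(4), b(5)))² = (137 + √(3 + 6))² = (137 + √9)² = (137 + 3)² = 140² = 19600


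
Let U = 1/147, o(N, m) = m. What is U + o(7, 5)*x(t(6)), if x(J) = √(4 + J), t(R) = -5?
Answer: 1/147 + 5*I ≈ 0.0068027 + 5.0*I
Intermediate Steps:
U = 1/147 ≈ 0.0068027
U + o(7, 5)*x(t(6)) = 1/147 + 5*√(4 - 5) = 1/147 + 5*√(-1) = 1/147 + 5*I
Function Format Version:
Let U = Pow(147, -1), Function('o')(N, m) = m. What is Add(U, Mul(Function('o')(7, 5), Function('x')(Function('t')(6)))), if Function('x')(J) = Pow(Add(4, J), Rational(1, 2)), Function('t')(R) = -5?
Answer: Add(Rational(1, 147), Mul(5, I)) ≈ Add(0.0068027, Mul(5.0000, I))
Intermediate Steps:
U = Rational(1, 147) ≈ 0.0068027
Add(U, Mul(Function('o')(7, 5), Function('x')(Function('t')(6)))) = Add(Rational(1, 147), Mul(5, Pow(Add(4, -5), Rational(1, 2)))) = Add(Rational(1, 147), Mul(5, Pow(-1, Rational(1, 2)))) = Add(Rational(1, 147), Mul(5, I))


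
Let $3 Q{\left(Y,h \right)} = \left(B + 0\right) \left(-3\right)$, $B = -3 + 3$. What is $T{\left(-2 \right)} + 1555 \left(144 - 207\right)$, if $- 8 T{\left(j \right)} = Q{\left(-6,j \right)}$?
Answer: $-97965$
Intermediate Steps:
$B = 0$
$Q{\left(Y,h \right)} = 0$ ($Q{\left(Y,h \right)} = \frac{\left(0 + 0\right) \left(-3\right)}{3} = \frac{0 \left(-3\right)}{3} = \frac{1}{3} \cdot 0 = 0$)
$T{\left(j \right)} = 0$ ($T{\left(j \right)} = \left(- \frac{1}{8}\right) 0 = 0$)
$T{\left(-2 \right)} + 1555 \left(144 - 207\right) = 0 + 1555 \left(144 - 207\right) = 0 + 1555 \left(-63\right) = 0 - 97965 = -97965$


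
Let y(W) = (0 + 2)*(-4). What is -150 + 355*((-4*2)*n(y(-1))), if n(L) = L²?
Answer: -181910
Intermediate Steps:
y(W) = -8 (y(W) = 2*(-4) = -8)
-150 + 355*((-4*2)*n(y(-1))) = -150 + 355*(-4*2*(-8)²) = -150 + 355*(-8*64) = -150 + 355*(-512) = -150 - 181760 = -181910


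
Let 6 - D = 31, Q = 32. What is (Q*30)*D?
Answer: -24000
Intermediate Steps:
D = -25 (D = 6 - 1*31 = 6 - 31 = -25)
(Q*30)*D = (32*30)*(-25) = 960*(-25) = -24000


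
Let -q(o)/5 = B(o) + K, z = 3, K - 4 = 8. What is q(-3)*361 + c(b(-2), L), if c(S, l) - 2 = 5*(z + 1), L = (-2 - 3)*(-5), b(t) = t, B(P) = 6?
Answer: -32468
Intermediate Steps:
K = 12 (K = 4 + 8 = 12)
q(o) = -90 (q(o) = -5*(6 + 12) = -5*18 = -90)
L = 25 (L = -5*(-5) = 25)
c(S, l) = 22 (c(S, l) = 2 + 5*(3 + 1) = 2 + 5*4 = 2 + 20 = 22)
q(-3)*361 + c(b(-2), L) = -90*361 + 22 = -32490 + 22 = -32468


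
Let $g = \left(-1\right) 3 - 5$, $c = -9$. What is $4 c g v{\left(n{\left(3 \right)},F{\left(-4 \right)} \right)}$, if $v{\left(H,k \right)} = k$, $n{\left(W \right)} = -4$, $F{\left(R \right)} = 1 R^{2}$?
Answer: $4608$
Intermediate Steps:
$F{\left(R \right)} = R^{2}$
$g = -8$ ($g = -3 - 5 = -8$)
$4 c g v{\left(n{\left(3 \right)},F{\left(-4 \right)} \right)} = 4 \left(-9\right) \left(- 8 \left(-4\right)^{2}\right) = - 36 \left(\left(-8\right) 16\right) = \left(-36\right) \left(-128\right) = 4608$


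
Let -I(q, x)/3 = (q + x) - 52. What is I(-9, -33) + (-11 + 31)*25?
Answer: 782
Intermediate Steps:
I(q, x) = 156 - 3*q - 3*x (I(q, x) = -3*((q + x) - 52) = -3*(-52 + q + x) = 156 - 3*q - 3*x)
I(-9, -33) + (-11 + 31)*25 = (156 - 3*(-9) - 3*(-33)) + (-11 + 31)*25 = (156 + 27 + 99) + 20*25 = 282 + 500 = 782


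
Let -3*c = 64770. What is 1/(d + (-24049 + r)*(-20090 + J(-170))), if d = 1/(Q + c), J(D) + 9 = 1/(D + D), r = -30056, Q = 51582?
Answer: 509864/554454948516155 ≈ 9.1958e-10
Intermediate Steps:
c = -21590 (c = -⅓*64770 = -21590)
J(D) = -9 + 1/(2*D) (J(D) = -9 + 1/(D + D) = -9 + 1/(2*D))
d = 1/29992 (d = 1/(51582 - 21590) = 1/29992 ≈ 3.3342e-5)
1/(d + (-24049 + r)*(-20090 + J(-170))) = 1/(1/29992 + (-24049 - 30056)*(-20090 + (-9 + (½)/(-170)))) = 1/(1/29992 - 54105*(-20090 + (-9 + (½)*(-1/170)))) = 1/(1/29992 - 54105*(-20090 + (-9 - 1/340))) = 1/(1/29992 - 54105*(-20090 - 3061/340)) = 1/(1/29992 - 54105*(-6833661/340)) = 1/(1/29992 + 73947045681/68) = 1/(554454948516155/509864) = 509864/554454948516155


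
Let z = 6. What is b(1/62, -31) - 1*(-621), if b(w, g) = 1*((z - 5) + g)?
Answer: 591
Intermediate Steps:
b(w, g) = 1 + g (b(w, g) = 1*((6 - 5) + g) = 1*(1 + g) = 1 + g)
b(1/62, -31) - 1*(-621) = (1 - 31) - 1*(-621) = -30 + 621 = 591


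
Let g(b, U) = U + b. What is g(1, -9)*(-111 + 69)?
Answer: 336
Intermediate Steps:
g(1, -9)*(-111 + 69) = (-9 + 1)*(-111 + 69) = -8*(-42) = 336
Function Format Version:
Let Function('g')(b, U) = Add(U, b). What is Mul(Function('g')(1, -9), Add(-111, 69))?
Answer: 336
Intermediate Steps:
Mul(Function('g')(1, -9), Add(-111, 69)) = Mul(Add(-9, 1), Add(-111, 69)) = Mul(-8, -42) = 336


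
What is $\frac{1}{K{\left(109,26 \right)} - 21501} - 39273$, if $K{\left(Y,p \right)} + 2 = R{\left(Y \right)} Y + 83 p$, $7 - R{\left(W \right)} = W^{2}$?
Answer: $- \frac{51589444804}{1313611} \approx -39273.0$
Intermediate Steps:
$R{\left(W \right)} = 7 - W^{2}$
$K{\left(Y,p \right)} = -2 + 83 p + Y \left(7 - Y^{2}\right)$ ($K{\left(Y,p \right)} = -2 + \left(\left(7 - Y^{2}\right) Y + 83 p\right) = -2 + \left(Y \left(7 - Y^{2}\right) + 83 p\right) = -2 + \left(83 p + Y \left(7 - Y^{2}\right)\right) = -2 + 83 p + Y \left(7 - Y^{2}\right)$)
$\frac{1}{K{\left(109,26 \right)} - 21501} - 39273 = \frac{1}{\left(-2 + 83 \cdot 26 - 109 \left(-7 + 109^{2}\right)\right) - 21501} - 39273 = \frac{1}{\left(-2 + 2158 - 109 \left(-7 + 11881\right)\right) - 21501} - 39273 = \frac{1}{\left(-2 + 2158 - 109 \cdot 11874\right) - 21501} - 39273 = \frac{1}{\left(-2 + 2158 - 1294266\right) - 21501} - 39273 = \frac{1}{-1292110 - 21501} - 39273 = \frac{1}{-1313611} - 39273 = - \frac{1}{1313611} - 39273 = - \frac{51589444804}{1313611}$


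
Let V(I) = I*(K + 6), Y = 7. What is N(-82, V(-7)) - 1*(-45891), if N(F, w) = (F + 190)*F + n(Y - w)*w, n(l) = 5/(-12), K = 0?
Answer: 74105/2 ≈ 37053.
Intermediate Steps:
n(l) = -5/12 (n(l) = 5*(-1/12) = -5/12)
V(I) = 6*I (V(I) = I*(0 + 6) = I*6 = 6*I)
N(F, w) = -5*w/12 + F*(190 + F) (N(F, w) = (F + 190)*F - 5*w/12 = (190 + F)*F - 5*w/12 = F*(190 + F) - 5*w/12 = -5*w/12 + F*(190 + F))
N(-82, V(-7)) - 1*(-45891) = ((-82)**2 + 190*(-82) - 5*(-7)/2) - 1*(-45891) = (6724 - 15580 - 5/12*(-42)) + 45891 = (6724 - 15580 + 35/2) + 45891 = -17677/2 + 45891 = 74105/2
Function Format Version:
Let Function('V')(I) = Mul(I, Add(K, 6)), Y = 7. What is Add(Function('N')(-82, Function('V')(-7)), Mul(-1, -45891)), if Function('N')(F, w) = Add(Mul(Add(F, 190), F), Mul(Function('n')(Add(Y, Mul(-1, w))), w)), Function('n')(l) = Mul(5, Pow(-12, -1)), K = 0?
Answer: Rational(74105, 2) ≈ 37053.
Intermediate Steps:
Function('n')(l) = Rational(-5, 12) (Function('n')(l) = Mul(5, Rational(-1, 12)) = Rational(-5, 12))
Function('V')(I) = Mul(6, I) (Function('V')(I) = Mul(I, Add(0, 6)) = Mul(I, 6) = Mul(6, I))
Function('N')(F, w) = Add(Mul(Rational(-5, 12), w), Mul(F, Add(190, F))) (Function('N')(F, w) = Add(Mul(Add(F, 190), F), Mul(Rational(-5, 12), w)) = Add(Mul(Add(190, F), F), Mul(Rational(-5, 12), w)) = Add(Mul(F, Add(190, F)), Mul(Rational(-5, 12), w)) = Add(Mul(Rational(-5, 12), w), Mul(F, Add(190, F))))
Add(Function('N')(-82, Function('V')(-7)), Mul(-1, -45891)) = Add(Add(Pow(-82, 2), Mul(190, -82), Mul(Rational(-5, 12), Mul(6, -7))), Mul(-1, -45891)) = Add(Add(6724, -15580, Mul(Rational(-5, 12), -42)), 45891) = Add(Add(6724, -15580, Rational(35, 2)), 45891) = Add(Rational(-17677, 2), 45891) = Rational(74105, 2)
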